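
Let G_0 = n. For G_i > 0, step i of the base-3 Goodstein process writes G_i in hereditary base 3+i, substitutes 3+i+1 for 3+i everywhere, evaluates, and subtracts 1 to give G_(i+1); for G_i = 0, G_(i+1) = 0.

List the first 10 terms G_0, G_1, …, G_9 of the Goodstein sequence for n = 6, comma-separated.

6, 7, 7, 7, 7, 7, 6, 5, 4, 3

6 —HB3→ 2·3 —bump→ 2·4 = 8 —(−1)→ 7
7 —HB4→ 4 + 3 —bump→ 5 + 3 = 8 —(−1)→ 7
7 —HB5→ 5 + 2 —bump→ 6 + 2 = 8 —(−1)→ 7
7 —HB6→ 6 + 1 —bump→ 7 + 1 = 8 —(−1)→ 7
7 —HB7→ 7 —bump→ 8 = 8 —(−1)→ 7
7 —HB8→ 7 —bump→ 7 = 7 —(−1)→ 6
6 —HB9→ 6 —bump→ 6 = 6 —(−1)→ 5
5 —HB10→ 5 —bump→ 5 = 5 —(−1)→ 4
4 —HB11→ 4 —bump→ 4 = 4 —(−1)→ 3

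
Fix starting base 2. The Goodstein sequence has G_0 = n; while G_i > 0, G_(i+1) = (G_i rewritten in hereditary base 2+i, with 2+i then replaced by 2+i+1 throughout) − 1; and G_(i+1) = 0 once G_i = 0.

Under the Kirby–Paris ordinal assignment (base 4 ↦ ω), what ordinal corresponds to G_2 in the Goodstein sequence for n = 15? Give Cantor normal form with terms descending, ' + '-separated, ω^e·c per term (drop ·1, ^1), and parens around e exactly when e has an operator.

step 0: 15 = 2^(2 + 1) + 2^2 + 2 + 1; sub 3 for 2: 3^(3 + 1) + 3^3 + 3 + 1; = 112; G_1 = 112−1 = 111
step 1: 111 = 3^(3 + 1) + 3^3 + 3; sub 4 for 3: 4^(4 + 1) + 4^4 + 4; = 1284; G_2 = 1284−1 = 1283
step 2: 1283 = 4^(4 + 1) + 4^4 + 3; sub 5 for 4: 5^(5 + 1) + 5^5 + 3; = 18753; G_3 = 18753−1 = 18752

ω^(ω + 1) + ω^ω + 3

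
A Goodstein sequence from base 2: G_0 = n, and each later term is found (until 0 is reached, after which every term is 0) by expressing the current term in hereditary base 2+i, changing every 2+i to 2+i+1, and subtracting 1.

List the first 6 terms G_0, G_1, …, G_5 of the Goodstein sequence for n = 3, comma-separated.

step 0: 3 = 2 + 1; sub 3 for 2: 3 + 1; = 4; G_1 = 4−1 = 3
step 1: 3 = 3; sub 4 for 3: 4; = 4; G_2 = 4−1 = 3
step 2: 3 = 3; sub 5 for 4: 3; = 3; G_3 = 3−1 = 2
step 3: 2 = 2; sub 6 for 5: 2; = 2; G_4 = 2−1 = 1
step 4: 1 = 1; sub 7 for 6: 1; = 1; G_5 = 1−1 = 0

3, 3, 3, 2, 1, 0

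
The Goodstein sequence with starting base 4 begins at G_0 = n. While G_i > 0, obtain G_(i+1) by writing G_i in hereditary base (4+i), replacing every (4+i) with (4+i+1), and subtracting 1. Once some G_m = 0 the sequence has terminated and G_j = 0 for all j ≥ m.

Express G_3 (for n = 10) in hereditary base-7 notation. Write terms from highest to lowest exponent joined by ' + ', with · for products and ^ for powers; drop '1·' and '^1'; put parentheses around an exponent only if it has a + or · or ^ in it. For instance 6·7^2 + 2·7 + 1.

7 + 6

step 0: 10 = 2·4 + 2; sub 5 for 4: 2·5 + 2; = 12; G_1 = 12−1 = 11
step 1: 11 = 2·5 + 1; sub 6 for 5: 2·6 + 1; = 13; G_2 = 13−1 = 12
step 2: 12 = 2·6; sub 7 for 6: 2·7; = 14; G_3 = 14−1 = 13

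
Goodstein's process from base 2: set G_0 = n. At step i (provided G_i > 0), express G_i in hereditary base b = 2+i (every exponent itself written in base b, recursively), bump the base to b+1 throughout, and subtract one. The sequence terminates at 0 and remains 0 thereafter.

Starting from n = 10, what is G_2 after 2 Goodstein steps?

1025

i=0: 10 = 2^(2 + 1) + 2 (b=2); 2→3: 3^(3 + 1) + 3 = 84; 84−1 = 83
i=1: 83 = 3^(3 + 1) + 2 (b=3); 3→4: 4^(4 + 1) + 2 = 1026; 1026−1 = 1025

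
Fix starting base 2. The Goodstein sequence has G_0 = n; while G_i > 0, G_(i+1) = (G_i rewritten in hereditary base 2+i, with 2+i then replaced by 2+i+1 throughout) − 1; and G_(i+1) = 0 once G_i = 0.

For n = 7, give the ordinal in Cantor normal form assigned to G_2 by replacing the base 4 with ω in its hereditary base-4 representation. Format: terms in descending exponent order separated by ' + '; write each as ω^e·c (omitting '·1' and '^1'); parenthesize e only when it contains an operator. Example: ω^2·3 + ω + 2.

G_0 = 7. HB_2(7) = 2^2 + 2 + 1. Bump = 31. G_1 = 30.
G_1 = 30. HB_3(30) = 3^3 + 3. Bump = 260. G_2 = 259.

ω^ω + 3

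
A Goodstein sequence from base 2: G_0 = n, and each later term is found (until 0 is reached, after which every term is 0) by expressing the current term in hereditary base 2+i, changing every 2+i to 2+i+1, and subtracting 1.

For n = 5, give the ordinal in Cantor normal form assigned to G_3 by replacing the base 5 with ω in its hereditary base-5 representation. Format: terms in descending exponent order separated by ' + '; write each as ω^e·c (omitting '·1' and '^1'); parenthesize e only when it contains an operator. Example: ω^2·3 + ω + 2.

base 2: 5 = 2^2 + 1; at 3: 3^3 + 1 = 28; next = 27
base 3: 27 = 3^3; at 4: 4^4 = 256; next = 255
base 4: 255 = 3·4^3 + 3·4^2 + 3·4 + 3; at 5: 3·5^3 + 3·5^2 + 3·5 + 3 = 468; next = 467

ω^3·3 + ω^2·3 + ω·3 + 2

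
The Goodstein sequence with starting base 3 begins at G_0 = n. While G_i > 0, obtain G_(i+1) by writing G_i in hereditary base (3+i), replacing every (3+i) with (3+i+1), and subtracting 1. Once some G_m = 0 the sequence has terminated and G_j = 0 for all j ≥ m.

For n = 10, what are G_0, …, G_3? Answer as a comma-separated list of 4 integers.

10, 16, 24, 27

i=0: 10 = 3^2 + 1 (b=3); 3→4: 4^2 + 1 = 17; 17−1 = 16
i=1: 16 = 4^2 (b=4); 4→5: 5^2 = 25; 25−1 = 24
i=2: 24 = 4·5 + 4 (b=5); 5→6: 4·6 + 4 = 28; 28−1 = 27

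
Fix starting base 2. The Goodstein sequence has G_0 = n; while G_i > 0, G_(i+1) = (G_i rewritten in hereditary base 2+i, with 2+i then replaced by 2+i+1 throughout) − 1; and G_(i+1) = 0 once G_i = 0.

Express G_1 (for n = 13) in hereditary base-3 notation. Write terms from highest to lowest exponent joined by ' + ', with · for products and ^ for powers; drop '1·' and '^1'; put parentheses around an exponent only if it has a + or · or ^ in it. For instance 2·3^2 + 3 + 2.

13 —HB2→ 2^(2 + 1) + 2^2 + 1 —bump→ 3^(3 + 1) + 3^3 + 1 = 109 —(−1)→ 108
108 —HB3→ 3^(3 + 1) + 3^3 —bump→ 4^(4 + 1) + 4^4 = 1280 —(−1)→ 1279

3^(3 + 1) + 3^3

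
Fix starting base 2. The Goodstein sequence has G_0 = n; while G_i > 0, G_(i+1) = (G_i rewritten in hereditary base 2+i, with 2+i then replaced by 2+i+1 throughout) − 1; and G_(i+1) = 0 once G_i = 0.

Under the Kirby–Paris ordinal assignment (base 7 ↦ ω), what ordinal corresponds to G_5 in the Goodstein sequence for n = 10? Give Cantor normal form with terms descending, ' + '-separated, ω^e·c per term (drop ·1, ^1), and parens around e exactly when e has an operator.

G_0=10  [base 2] 2^(2 + 1) + 2  →[2↦3]→  3^(3 + 1) + 3 = 84  −1 ⇒ G_1=83
G_1=83  [base 3] 3^(3 + 1) + 2  →[3↦4]→  4^(4 + 1) + 2 = 1026  −1 ⇒ G_2=1025
G_2=1025  [base 4] 4^(4 + 1) + 1  →[4↦5]→  5^(5 + 1) + 1 = 15626  −1 ⇒ G_3=15625
G_3=15625  [base 5] 5^(5 + 1)  →[5↦6]→  6^(6 + 1) = 279936  −1 ⇒ G_4=279935
G_4=279935  [base 6] 5·6^6 + 5·6^5 + 5·6^4 + 5·6^3 + 5·6^2 + 5·6 + 5  →[6↦7]→  5·7^7 + 5·7^5 + 5·7^4 + 5·7^3 + 5·7^2 + 5·7 + 5 = 4215755  −1 ⇒ G_5=4215754
G_5=4215754  [base 7] 5·7^7 + 5·7^5 + 5·7^4 + 5·7^3 + 5·7^2 + 5·7 + 4  →[7↦8]→  5·8^8 + 5·8^5 + 5·8^4 + 5·8^3 + 5·8^2 + 5·8 + 4 = 84073324  −1 ⇒ G_6=84073323

ω^ω·5 + ω^5·5 + ω^4·5 + ω^3·5 + ω^2·5 + ω·5 + 4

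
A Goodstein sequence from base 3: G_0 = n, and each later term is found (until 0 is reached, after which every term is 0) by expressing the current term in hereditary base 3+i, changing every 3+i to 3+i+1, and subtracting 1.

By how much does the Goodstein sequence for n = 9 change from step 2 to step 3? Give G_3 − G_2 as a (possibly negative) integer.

[0] 9 ≡ 3^2 (base 3). Lift 4: 16. −1: 15.
[1] 15 ≡ 3·4 + 3 (base 4). Lift 5: 18. −1: 17.
[2] 17 ≡ 3·5 + 2 (base 5). Lift 6: 20. −1: 19.

2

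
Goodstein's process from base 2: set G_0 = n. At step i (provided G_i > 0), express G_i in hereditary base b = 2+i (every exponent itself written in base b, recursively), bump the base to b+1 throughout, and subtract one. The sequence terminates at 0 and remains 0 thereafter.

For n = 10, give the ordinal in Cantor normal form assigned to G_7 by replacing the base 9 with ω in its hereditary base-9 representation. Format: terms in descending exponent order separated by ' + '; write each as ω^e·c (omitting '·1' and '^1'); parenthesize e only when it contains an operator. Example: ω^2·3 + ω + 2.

ω^ω·5 + ω^5·5 + ω^4·5 + ω^3·5 + ω^2·5 + ω·5 + 2

G_0=10  [base 2] 2^(2 + 1) + 2  →[2↦3]→  3^(3 + 1) + 3 = 84  −1 ⇒ G_1=83
G_1=83  [base 3] 3^(3 + 1) + 2  →[3↦4]→  4^(4 + 1) + 2 = 1026  −1 ⇒ G_2=1025
G_2=1025  [base 4] 4^(4 + 1) + 1  →[4↦5]→  5^(5 + 1) + 1 = 15626  −1 ⇒ G_3=15625
G_3=15625  [base 5] 5^(5 + 1)  →[5↦6]→  6^(6 + 1) = 279936  −1 ⇒ G_4=279935
G_4=279935  [base 6] 5·6^6 + 5·6^5 + 5·6^4 + 5·6^3 + 5·6^2 + 5·6 + 5  →[6↦7]→  5·7^7 + 5·7^5 + 5·7^4 + 5·7^3 + 5·7^2 + 5·7 + 5 = 4215755  −1 ⇒ G_5=4215754
G_5=4215754  [base 7] 5·7^7 + 5·7^5 + 5·7^4 + 5·7^3 + 5·7^2 + 5·7 + 4  →[7↦8]→  5·8^8 + 5·8^5 + 5·8^4 + 5·8^3 + 5·8^2 + 5·8 + 4 = 84073324  −1 ⇒ G_6=84073323
G_6=84073323  [base 8] 5·8^8 + 5·8^5 + 5·8^4 + 5·8^3 + 5·8^2 + 5·8 + 3  →[8↦9]→  5·9^9 + 5·9^5 + 5·9^4 + 5·9^3 + 5·9^2 + 5·9 + 3 = 1937434593  −1 ⇒ G_7=1937434592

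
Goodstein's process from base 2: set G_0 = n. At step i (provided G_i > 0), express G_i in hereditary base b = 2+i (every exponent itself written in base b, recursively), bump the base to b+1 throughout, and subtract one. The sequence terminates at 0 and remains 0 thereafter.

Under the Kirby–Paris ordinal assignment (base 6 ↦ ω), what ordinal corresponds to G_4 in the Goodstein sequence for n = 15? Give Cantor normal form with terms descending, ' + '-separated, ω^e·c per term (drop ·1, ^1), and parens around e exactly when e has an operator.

ω^(ω + 1) + ω^ω + 1

(0) 15|_2 = 2^(2 + 1) + 2^2 + 2 + 1 ↦ 3^(3 + 1) + 3^3 + 3 + 1|_3 = 112 ⇒ 111
(1) 111|_3 = 3^(3 + 1) + 3^3 + 3 ↦ 4^(4 + 1) + 4^4 + 4|_4 = 1284 ⇒ 1283
(2) 1283|_4 = 4^(4 + 1) + 4^4 + 3 ↦ 5^(5 + 1) + 5^5 + 3|_5 = 18753 ⇒ 18752
(3) 18752|_5 = 5^(5 + 1) + 5^5 + 2 ↦ 6^(6 + 1) + 6^6 + 2|_6 = 326594 ⇒ 326593
(4) 326593|_6 = 6^(6 + 1) + 6^6 + 1 ↦ 7^(7 + 1) + 7^7 + 1|_7 = 6588345 ⇒ 6588344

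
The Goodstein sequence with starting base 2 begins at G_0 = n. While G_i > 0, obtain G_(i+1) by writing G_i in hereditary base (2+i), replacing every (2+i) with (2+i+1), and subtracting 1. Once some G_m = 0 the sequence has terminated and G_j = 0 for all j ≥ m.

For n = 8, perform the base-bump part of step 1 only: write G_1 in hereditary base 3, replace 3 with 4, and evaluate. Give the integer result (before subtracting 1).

554

step 0: 8 = 2^(2 + 1); sub 3 for 2: 3^(3 + 1); = 81; G_1 = 81−1 = 80
step 1: 80 = 2·3^3 + 2·3^2 + 2·3 + 2; sub 4 for 3: 2·4^4 + 2·4^2 + 2·4 + 2; = 554; G_2 = 554−1 = 553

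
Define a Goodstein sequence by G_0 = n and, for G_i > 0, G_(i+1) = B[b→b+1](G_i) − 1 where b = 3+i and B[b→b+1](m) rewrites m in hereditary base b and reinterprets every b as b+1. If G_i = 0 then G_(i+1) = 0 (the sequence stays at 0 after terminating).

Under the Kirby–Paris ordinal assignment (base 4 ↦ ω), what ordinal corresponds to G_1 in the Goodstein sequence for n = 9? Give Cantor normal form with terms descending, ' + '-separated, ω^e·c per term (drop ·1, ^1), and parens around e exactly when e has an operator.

step 0: 9 = 3^2; sub 4 for 3: 4^2; = 16; G_1 = 16−1 = 15
step 1: 15 = 3·4 + 3; sub 5 for 4: 3·5 + 3; = 18; G_2 = 18−1 = 17

ω·3 + 3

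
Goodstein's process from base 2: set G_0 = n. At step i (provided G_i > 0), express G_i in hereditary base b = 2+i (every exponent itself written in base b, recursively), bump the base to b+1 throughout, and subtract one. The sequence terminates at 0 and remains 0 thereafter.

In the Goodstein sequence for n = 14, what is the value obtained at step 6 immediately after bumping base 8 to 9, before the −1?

i=0: 14 = 2^(2 + 1) + 2^2 + 2 (b=2); 2→3: 3^(3 + 1) + 3^3 + 3 = 111; 111−1 = 110
i=1: 110 = 3^(3 + 1) + 3^3 + 2 (b=3); 3→4: 4^(4 + 1) + 4^4 + 2 = 1282; 1282−1 = 1281
i=2: 1281 = 4^(4 + 1) + 4^4 + 1 (b=4); 4→5: 5^(5 + 1) + 5^5 + 1 = 18751; 18751−1 = 18750
i=3: 18750 = 5^(5 + 1) + 5^5 (b=5); 5→6: 6^(6 + 1) + 6^6 = 326592; 326592−1 = 326591
i=4: 326591 = 6^(6 + 1) + 5·6^5 + 5·6^4 + 5·6^3 + 5·6^2 + 5·6 + 5 (b=6); 6→7: 7^(7 + 1) + 5·7^5 + 5·7^4 + 5·7^3 + 5·7^2 + 5·7 + 5 = 5862841; 5862841−1 = 5862840
i=5: 5862840 = 7^(7 + 1) + 5·7^5 + 5·7^4 + 5·7^3 + 5·7^2 + 5·7 + 4 (b=7); 7→8: 8^(8 + 1) + 5·8^5 + 5·8^4 + 5·8^3 + 5·8^2 + 5·8 + 4 = 134404972; 134404972−1 = 134404971
i=6: 134404971 = 8^(8 + 1) + 5·8^5 + 5·8^4 + 5·8^3 + 5·8^2 + 5·8 + 3 (b=8); 8→9: 9^(9 + 1) + 5·9^5 + 5·9^4 + 5·9^3 + 5·9^2 + 5·9 + 3 = 3487116549; 3487116549−1 = 3487116548

3487116549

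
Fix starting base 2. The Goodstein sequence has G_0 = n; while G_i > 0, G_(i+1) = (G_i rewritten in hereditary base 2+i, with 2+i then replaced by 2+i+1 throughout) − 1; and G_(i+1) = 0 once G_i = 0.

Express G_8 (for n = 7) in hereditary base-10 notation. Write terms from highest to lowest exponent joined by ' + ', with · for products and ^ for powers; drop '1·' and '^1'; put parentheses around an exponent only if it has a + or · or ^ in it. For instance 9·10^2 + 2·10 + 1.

7·10^7 + 7·10^6 + 7·10^5 + 7·10^4 + 7·10^3 + 7·10^2 + 7·10 + 5

G_0=7  [base 2] 2^2 + 2 + 1  →[2↦3]→  3^3 + 3 + 1 = 31  −1 ⇒ G_1=30
G_1=30  [base 3] 3^3 + 3  →[3↦4]→  4^4 + 4 = 260  −1 ⇒ G_2=259
G_2=259  [base 4] 4^4 + 3  →[4↦5]→  5^5 + 3 = 3128  −1 ⇒ G_3=3127
G_3=3127  [base 5] 5^5 + 2  →[5↦6]→  6^6 + 2 = 46658  −1 ⇒ G_4=46657
G_4=46657  [base 6] 6^6 + 1  →[6↦7]→  7^7 + 1 = 823544  −1 ⇒ G_5=823543
G_5=823543  [base 7] 7^7  →[7↦8]→  8^8 = 16777216  −1 ⇒ G_6=16777215
G_6=16777215  [base 8] 7·8^7 + 7·8^6 + 7·8^5 + 7·8^4 + 7·8^3 + 7·8^2 + 7·8 + 7  →[8↦9]→  7·9^7 + 7·9^6 + 7·9^5 + 7·9^4 + 7·9^3 + 7·9^2 + 7·9 + 7 = 37665880  −1 ⇒ G_7=37665879
G_7=37665879  [base 9] 7·9^7 + 7·9^6 + 7·9^5 + 7·9^4 + 7·9^3 + 7·9^2 + 7·9 + 6  →[9↦10]→  7·10^7 + 7·10^6 + 7·10^5 + 7·10^4 + 7·10^3 + 7·10^2 + 7·10 + 6 = 77777776  −1 ⇒ G_8=77777775
G_8=77777775  [base 10] 7·10^7 + 7·10^6 + 7·10^5 + 7·10^4 + 7·10^3 + 7·10^2 + 7·10 + 5  →[10↦11]→  7·11^7 + 7·11^6 + 7·11^5 + 7·11^4 + 7·11^3 + 7·11^2 + 7·11 + 5 = 150051214  −1 ⇒ G_9=150051213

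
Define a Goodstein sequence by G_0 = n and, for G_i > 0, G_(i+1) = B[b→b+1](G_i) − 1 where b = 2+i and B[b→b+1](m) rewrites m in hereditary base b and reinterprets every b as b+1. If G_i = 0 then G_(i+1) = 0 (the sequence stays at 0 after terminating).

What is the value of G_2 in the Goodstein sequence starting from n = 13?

i=0: 13 = 2^(2 + 1) + 2^2 + 1 (b=2); 2→3: 3^(3 + 1) + 3^3 + 1 = 109; 109−1 = 108
i=1: 108 = 3^(3 + 1) + 3^3 (b=3); 3→4: 4^(4 + 1) + 4^4 = 1280; 1280−1 = 1279
i=2: 1279 = 4^(4 + 1) + 3·4^3 + 3·4^2 + 3·4 + 3 (b=4); 4→5: 5^(5 + 1) + 3·5^3 + 3·5^2 + 3·5 + 3 = 16093; 16093−1 = 16092

1279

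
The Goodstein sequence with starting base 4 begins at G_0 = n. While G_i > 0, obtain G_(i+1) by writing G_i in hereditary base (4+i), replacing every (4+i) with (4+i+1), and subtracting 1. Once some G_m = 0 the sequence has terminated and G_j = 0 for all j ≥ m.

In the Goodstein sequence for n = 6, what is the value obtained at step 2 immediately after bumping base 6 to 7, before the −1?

7

[0] 6 ≡ 4 + 2 (base 4). Lift 5: 7. −1: 6.
[1] 6 ≡ 5 + 1 (base 5). Lift 6: 7. −1: 6.
[2] 6 ≡ 6 (base 6). Lift 7: 7. −1: 6.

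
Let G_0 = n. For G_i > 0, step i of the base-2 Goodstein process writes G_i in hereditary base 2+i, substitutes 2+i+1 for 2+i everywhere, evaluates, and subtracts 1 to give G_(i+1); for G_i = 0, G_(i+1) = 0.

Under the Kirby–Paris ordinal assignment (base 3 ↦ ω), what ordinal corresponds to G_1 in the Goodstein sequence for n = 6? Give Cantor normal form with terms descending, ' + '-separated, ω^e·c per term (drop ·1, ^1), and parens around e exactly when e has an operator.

G_0=6  [base 2] 2^2 + 2  →[2↦3]→  3^3 + 3 = 30  −1 ⇒ G_1=29
G_1=29  [base 3] 3^3 + 2  →[3↦4]→  4^4 + 2 = 258  −1 ⇒ G_2=257

ω^ω + 2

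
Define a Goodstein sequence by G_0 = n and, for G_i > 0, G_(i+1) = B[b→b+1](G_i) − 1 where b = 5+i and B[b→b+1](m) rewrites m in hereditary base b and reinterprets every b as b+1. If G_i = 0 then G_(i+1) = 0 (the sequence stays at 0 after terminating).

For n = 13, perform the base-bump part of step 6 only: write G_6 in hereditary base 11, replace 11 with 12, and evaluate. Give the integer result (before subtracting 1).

base 5: 13 = 2·5 + 3; at 6: 2·6 + 3 = 15; next = 14
base 6: 14 = 2·6 + 2; at 7: 2·7 + 2 = 16; next = 15
base 7: 15 = 2·7 + 1; at 8: 2·8 + 1 = 17; next = 16
base 8: 16 = 2·8; at 9: 2·9 = 18; next = 17
base 9: 17 = 9 + 8; at 10: 10 + 8 = 18; next = 17
base 10: 17 = 10 + 7; at 11: 11 + 7 = 18; next = 17
base 11: 17 = 11 + 6; at 12: 12 + 6 = 18; next = 17

18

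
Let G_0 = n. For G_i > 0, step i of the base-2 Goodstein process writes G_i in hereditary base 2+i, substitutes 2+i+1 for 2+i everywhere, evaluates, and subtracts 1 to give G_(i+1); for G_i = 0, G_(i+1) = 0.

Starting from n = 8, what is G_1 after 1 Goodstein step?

base 2: 8 = 2^(2 + 1); at 3: 3^(3 + 1) = 81; next = 80
base 3: 80 = 2·3^3 + 2·3^2 + 2·3 + 2; at 4: 2·4^4 + 2·4^2 + 2·4 + 2 = 554; next = 553

80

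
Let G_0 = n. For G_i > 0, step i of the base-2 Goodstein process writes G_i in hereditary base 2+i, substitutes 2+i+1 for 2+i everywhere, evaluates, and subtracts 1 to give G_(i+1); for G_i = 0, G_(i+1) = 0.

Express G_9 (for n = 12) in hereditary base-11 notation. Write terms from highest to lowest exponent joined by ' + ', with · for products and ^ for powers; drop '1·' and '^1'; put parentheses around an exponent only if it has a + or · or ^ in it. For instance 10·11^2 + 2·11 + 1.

11^(11 + 1) + 2·11^2 + 11

base 2: 12 = 2^(2 + 1) + 2^2; at 3: 3^(3 + 1) + 3^3 = 108; next = 107
base 3: 107 = 3^(3 + 1) + 2·3^2 + 2·3 + 2; at 4: 4^(4 + 1) + 2·4^2 + 2·4 + 2 = 1066; next = 1065
base 4: 1065 = 4^(4 + 1) + 2·4^2 + 2·4 + 1; at 5: 5^(5 + 1) + 2·5^2 + 2·5 + 1 = 15686; next = 15685
base 5: 15685 = 5^(5 + 1) + 2·5^2 + 2·5; at 6: 6^(6 + 1) + 2·6^2 + 2·6 = 280020; next = 280019
base 6: 280019 = 6^(6 + 1) + 2·6^2 + 6 + 5; at 7: 7^(7 + 1) + 2·7^2 + 7 + 5 = 5764911; next = 5764910
base 7: 5764910 = 7^(7 + 1) + 2·7^2 + 7 + 4; at 8: 8^(8 + 1) + 2·8^2 + 8 + 4 = 134217868; next = 134217867
base 8: 134217867 = 8^(8 + 1) + 2·8^2 + 8 + 3; at 9: 9^(9 + 1) + 2·9^2 + 9 + 3 = 3486784575; next = 3486784574
base 9: 3486784574 = 9^(9 + 1) + 2·9^2 + 9 + 2; at 10: 10^(10 + 1) + 2·10^2 + 10 + 2 = 100000000212; next = 100000000211
base 10: 100000000211 = 10^(10 + 1) + 2·10^2 + 10 + 1; at 11: 11^(11 + 1) + 2·11^2 + 11 + 1 = 3138428376975; next = 3138428376974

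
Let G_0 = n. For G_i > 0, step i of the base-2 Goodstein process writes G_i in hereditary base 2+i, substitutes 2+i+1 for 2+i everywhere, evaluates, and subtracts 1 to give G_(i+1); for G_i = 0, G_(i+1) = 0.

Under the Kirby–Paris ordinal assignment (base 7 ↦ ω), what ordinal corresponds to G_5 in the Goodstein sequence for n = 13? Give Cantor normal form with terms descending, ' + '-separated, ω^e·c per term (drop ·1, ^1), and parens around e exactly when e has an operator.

[0] 13 ≡ 2^(2 + 1) + 2^2 + 1 (base 2). Lift 3: 109. −1: 108.
[1] 108 ≡ 3^(3 + 1) + 3^3 (base 3). Lift 4: 1280. −1: 1279.
[2] 1279 ≡ 4^(4 + 1) + 3·4^3 + 3·4^2 + 3·4 + 3 (base 4). Lift 5: 16093. −1: 16092.
[3] 16092 ≡ 5^(5 + 1) + 3·5^3 + 3·5^2 + 3·5 + 2 (base 5). Lift 6: 280712. −1: 280711.
[4] 280711 ≡ 6^(6 + 1) + 3·6^3 + 3·6^2 + 3·6 + 1 (base 6). Lift 7: 5765999. −1: 5765998.
[5] 5765998 ≡ 7^(7 + 1) + 3·7^3 + 3·7^2 + 3·7 (base 7). Lift 8: 134219480. −1: 134219479.

ω^(ω + 1) + ω^3·3 + ω^2·3 + ω·3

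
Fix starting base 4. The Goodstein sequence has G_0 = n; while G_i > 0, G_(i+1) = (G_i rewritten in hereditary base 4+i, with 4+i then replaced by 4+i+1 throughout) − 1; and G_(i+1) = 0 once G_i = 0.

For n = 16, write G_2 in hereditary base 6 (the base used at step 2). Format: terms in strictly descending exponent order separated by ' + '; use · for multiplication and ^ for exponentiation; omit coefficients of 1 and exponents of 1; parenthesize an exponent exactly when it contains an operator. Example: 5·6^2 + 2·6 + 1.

4·6 + 3

G_0 = 16. HB_4(16) = 4^2. Bump = 25. G_1 = 24.
G_1 = 24. HB_5(24) = 4·5 + 4. Bump = 28. G_2 = 27.
G_2 = 27. HB_6(27) = 4·6 + 3. Bump = 31. G_3 = 30.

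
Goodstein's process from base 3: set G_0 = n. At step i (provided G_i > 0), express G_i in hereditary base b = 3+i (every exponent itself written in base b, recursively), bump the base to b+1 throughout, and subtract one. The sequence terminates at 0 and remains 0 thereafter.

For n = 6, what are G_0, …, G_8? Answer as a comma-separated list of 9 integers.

6, 7, 7, 7, 7, 7, 6, 5, 4

G_0=6  [base 3] 2·3  →[3↦4]→  2·4 = 8  −1 ⇒ G_1=7
G_1=7  [base 4] 4 + 3  →[4↦5]→  5 + 3 = 8  −1 ⇒ G_2=7
G_2=7  [base 5] 5 + 2  →[5↦6]→  6 + 2 = 8  −1 ⇒ G_3=7
G_3=7  [base 6] 6 + 1  →[6↦7]→  7 + 1 = 8  −1 ⇒ G_4=7
G_4=7  [base 7] 7  →[7↦8]→  8 = 8  −1 ⇒ G_5=7
G_5=7  [base 8] 7  →[8↦9]→  7 = 7  −1 ⇒ G_6=6
G_6=6  [base 9] 6  →[9↦10]→  6 = 6  −1 ⇒ G_7=5
G_7=5  [base 10] 5  →[10↦11]→  5 = 5  −1 ⇒ G_8=4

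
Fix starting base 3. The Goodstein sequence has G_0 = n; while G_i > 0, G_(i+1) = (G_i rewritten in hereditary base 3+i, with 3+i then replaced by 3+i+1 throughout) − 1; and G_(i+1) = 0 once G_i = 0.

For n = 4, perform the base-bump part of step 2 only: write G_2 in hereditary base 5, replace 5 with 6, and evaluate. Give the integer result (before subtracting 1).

4

base 3: 4 = 3 + 1; at 4: 4 + 1 = 5; next = 4
base 4: 4 = 4; at 5: 5 = 5; next = 4
base 5: 4 = 4; at 6: 4 = 4; next = 3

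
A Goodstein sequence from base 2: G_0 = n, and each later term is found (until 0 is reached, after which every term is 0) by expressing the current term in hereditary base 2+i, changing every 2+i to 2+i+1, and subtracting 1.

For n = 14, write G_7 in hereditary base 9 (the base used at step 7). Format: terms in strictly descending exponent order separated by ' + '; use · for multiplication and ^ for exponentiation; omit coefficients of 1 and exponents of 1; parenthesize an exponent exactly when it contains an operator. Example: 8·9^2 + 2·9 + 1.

14 —HB2→ 2^(2 + 1) + 2^2 + 2 —bump→ 3^(3 + 1) + 3^3 + 3 = 111 —(−1)→ 110
110 —HB3→ 3^(3 + 1) + 3^3 + 2 —bump→ 4^(4 + 1) + 4^4 + 2 = 1282 —(−1)→ 1281
1281 —HB4→ 4^(4 + 1) + 4^4 + 1 —bump→ 5^(5 + 1) + 5^5 + 1 = 18751 —(−1)→ 18750
18750 —HB5→ 5^(5 + 1) + 5^5 —bump→ 6^(6 + 1) + 6^6 = 326592 —(−1)→ 326591
326591 —HB6→ 6^(6 + 1) + 5·6^5 + 5·6^4 + 5·6^3 + 5·6^2 + 5·6 + 5 —bump→ 7^(7 + 1) + 5·7^5 + 5·7^4 + 5·7^3 + 5·7^2 + 5·7 + 5 = 5862841 —(−1)→ 5862840
5862840 —HB7→ 7^(7 + 1) + 5·7^5 + 5·7^4 + 5·7^3 + 5·7^2 + 5·7 + 4 —bump→ 8^(8 + 1) + 5·8^5 + 5·8^4 + 5·8^3 + 5·8^2 + 5·8 + 4 = 134404972 —(−1)→ 134404971
134404971 —HB8→ 8^(8 + 1) + 5·8^5 + 5·8^4 + 5·8^3 + 5·8^2 + 5·8 + 3 —bump→ 9^(9 + 1) + 5·9^5 + 5·9^4 + 5·9^3 + 5·9^2 + 5·9 + 3 = 3487116549 —(−1)→ 3487116548
3487116548 —HB9→ 9^(9 + 1) + 5·9^5 + 5·9^4 + 5·9^3 + 5·9^2 + 5·9 + 2 —bump→ 10^(10 + 1) + 5·10^5 + 5·10^4 + 5·10^3 + 5·10^2 + 5·10 + 2 = 100000555552 —(−1)→ 100000555551

9^(9 + 1) + 5·9^5 + 5·9^4 + 5·9^3 + 5·9^2 + 5·9 + 2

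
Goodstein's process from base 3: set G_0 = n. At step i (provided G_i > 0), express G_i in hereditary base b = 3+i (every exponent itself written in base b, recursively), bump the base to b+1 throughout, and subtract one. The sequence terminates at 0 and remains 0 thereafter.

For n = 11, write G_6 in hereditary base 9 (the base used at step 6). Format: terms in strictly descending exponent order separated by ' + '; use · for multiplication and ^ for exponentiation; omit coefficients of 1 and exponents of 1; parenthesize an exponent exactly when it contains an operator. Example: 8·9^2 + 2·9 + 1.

5·9 + 2

11 —HB3→ 3^2 + 2 —bump→ 4^2 + 2 = 18 —(−1)→ 17
17 —HB4→ 4^2 + 1 —bump→ 5^2 + 1 = 26 —(−1)→ 25
25 —HB5→ 5^2 —bump→ 6^2 = 36 —(−1)→ 35
35 —HB6→ 5·6 + 5 —bump→ 5·7 + 5 = 40 —(−1)→ 39
39 —HB7→ 5·7 + 4 —bump→ 5·8 + 4 = 44 —(−1)→ 43
43 —HB8→ 5·8 + 3 —bump→ 5·9 + 3 = 48 —(−1)→ 47
47 —HB9→ 5·9 + 2 —bump→ 5·10 + 2 = 52 —(−1)→ 51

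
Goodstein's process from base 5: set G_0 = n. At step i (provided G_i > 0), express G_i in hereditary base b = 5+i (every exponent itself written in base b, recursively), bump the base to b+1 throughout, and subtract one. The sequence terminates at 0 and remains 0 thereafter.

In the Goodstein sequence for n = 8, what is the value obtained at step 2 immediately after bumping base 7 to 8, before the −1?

9

8 —HB5→ 5 + 3 —bump→ 6 + 3 = 9 —(−1)→ 8
8 —HB6→ 6 + 2 —bump→ 7 + 2 = 9 —(−1)→ 8
8 —HB7→ 7 + 1 —bump→ 8 + 1 = 9 —(−1)→ 8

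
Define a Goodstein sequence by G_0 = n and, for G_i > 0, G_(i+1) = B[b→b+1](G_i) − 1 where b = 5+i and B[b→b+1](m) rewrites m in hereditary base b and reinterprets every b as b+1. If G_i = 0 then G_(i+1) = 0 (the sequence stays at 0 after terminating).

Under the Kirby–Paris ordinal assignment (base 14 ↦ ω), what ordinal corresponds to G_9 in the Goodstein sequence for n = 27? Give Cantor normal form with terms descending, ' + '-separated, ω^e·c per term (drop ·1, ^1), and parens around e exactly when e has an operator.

ω·7 + 1

step 0: 27 = 5^2 + 2; sub 6 for 5: 6^2 + 2; = 38; G_1 = 38−1 = 37
step 1: 37 = 6^2 + 1; sub 7 for 6: 7^2 + 1; = 50; G_2 = 50−1 = 49
step 2: 49 = 7^2; sub 8 for 7: 8^2; = 64; G_3 = 64−1 = 63
step 3: 63 = 7·8 + 7; sub 9 for 8: 7·9 + 7; = 70; G_4 = 70−1 = 69
step 4: 69 = 7·9 + 6; sub 10 for 9: 7·10 + 6; = 76; G_5 = 76−1 = 75
step 5: 75 = 7·10 + 5; sub 11 for 10: 7·11 + 5; = 82; G_6 = 82−1 = 81
step 6: 81 = 7·11 + 4; sub 12 for 11: 7·12 + 4; = 88; G_7 = 88−1 = 87
step 7: 87 = 7·12 + 3; sub 13 for 12: 7·13 + 3; = 94; G_8 = 94−1 = 93
step 8: 93 = 7·13 + 2; sub 14 for 13: 7·14 + 2; = 100; G_9 = 100−1 = 99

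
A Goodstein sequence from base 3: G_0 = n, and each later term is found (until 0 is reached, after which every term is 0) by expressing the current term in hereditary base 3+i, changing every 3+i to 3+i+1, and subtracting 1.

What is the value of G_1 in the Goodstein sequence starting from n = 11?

17

i=0: 11 = 3^2 + 2 (b=3); 3→4: 4^2 + 2 = 18; 18−1 = 17
i=1: 17 = 4^2 + 1 (b=4); 4→5: 5^2 + 1 = 26; 26−1 = 25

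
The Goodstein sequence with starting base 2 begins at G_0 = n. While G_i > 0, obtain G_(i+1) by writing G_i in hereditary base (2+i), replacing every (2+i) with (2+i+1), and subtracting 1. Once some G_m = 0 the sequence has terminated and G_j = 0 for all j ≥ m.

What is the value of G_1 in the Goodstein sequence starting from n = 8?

80

G_0 = 8. HB_2(8) = 2^(2 + 1). Bump = 81. G_1 = 80.
G_1 = 80. HB_3(80) = 2·3^3 + 2·3^2 + 2·3 + 2. Bump = 554. G_2 = 553.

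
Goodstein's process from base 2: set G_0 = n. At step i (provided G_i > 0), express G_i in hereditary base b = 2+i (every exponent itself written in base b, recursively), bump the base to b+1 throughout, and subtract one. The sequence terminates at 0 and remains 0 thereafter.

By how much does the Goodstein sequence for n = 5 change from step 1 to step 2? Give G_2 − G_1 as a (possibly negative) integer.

228

G_0=5  [base 2] 2^2 + 1  →[2↦3]→  3^3 + 1 = 28  −1 ⇒ G_1=27
G_1=27  [base 3] 3^3  →[3↦4]→  4^4 = 256  −1 ⇒ G_2=255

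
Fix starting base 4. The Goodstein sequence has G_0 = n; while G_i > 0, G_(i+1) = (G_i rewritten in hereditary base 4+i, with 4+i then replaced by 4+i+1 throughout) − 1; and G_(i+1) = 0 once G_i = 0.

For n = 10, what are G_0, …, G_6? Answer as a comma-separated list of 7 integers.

step 0: 10 = 2·4 + 2; sub 5 for 4: 2·5 + 2; = 12; G_1 = 12−1 = 11
step 1: 11 = 2·5 + 1; sub 6 for 5: 2·6 + 1; = 13; G_2 = 13−1 = 12
step 2: 12 = 2·6; sub 7 for 6: 2·7; = 14; G_3 = 14−1 = 13
step 3: 13 = 7 + 6; sub 8 for 7: 8 + 6; = 14; G_4 = 14−1 = 13
step 4: 13 = 8 + 5; sub 9 for 8: 9 + 5; = 14; G_5 = 14−1 = 13
step 5: 13 = 9 + 4; sub 10 for 9: 10 + 4; = 14; G_6 = 14−1 = 13

10, 11, 12, 13, 13, 13, 13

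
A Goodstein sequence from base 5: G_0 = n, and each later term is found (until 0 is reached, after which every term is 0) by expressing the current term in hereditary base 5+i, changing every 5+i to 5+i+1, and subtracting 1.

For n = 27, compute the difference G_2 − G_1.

12

base 5: 27 = 5^2 + 2; at 6: 6^2 + 2 = 38; next = 37
base 6: 37 = 6^2 + 1; at 7: 7^2 + 1 = 50; next = 49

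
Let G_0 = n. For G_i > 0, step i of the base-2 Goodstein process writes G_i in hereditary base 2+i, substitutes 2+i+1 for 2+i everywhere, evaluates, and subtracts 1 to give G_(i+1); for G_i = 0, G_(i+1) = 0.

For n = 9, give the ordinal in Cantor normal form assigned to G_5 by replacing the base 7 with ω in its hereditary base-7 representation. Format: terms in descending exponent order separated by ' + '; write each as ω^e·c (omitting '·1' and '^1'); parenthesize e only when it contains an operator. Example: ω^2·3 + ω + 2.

(0) 9|_2 = 2^(2 + 1) + 1 ↦ 3^(3 + 1) + 1|_3 = 82 ⇒ 81
(1) 81|_3 = 3^(3 + 1) ↦ 4^(4 + 1)|_4 = 1024 ⇒ 1023
(2) 1023|_4 = 3·4^4 + 3·4^3 + 3·4^2 + 3·4 + 3 ↦ 3·5^5 + 3·5^3 + 3·5^2 + 3·5 + 3|_5 = 9843 ⇒ 9842
(3) 9842|_5 = 3·5^5 + 3·5^3 + 3·5^2 + 3·5 + 2 ↦ 3·6^6 + 3·6^3 + 3·6^2 + 3·6 + 2|_6 = 140744 ⇒ 140743
(4) 140743|_6 = 3·6^6 + 3·6^3 + 3·6^2 + 3·6 + 1 ↦ 3·7^7 + 3·7^3 + 3·7^2 + 3·7 + 1|_7 = 2471827 ⇒ 2471826
(5) 2471826|_7 = 3·7^7 + 3·7^3 + 3·7^2 + 3·7 ↦ 3·8^8 + 3·8^3 + 3·8^2 + 3·8|_8 = 50333400 ⇒ 50333399

ω^ω·3 + ω^3·3 + ω^2·3 + ω·3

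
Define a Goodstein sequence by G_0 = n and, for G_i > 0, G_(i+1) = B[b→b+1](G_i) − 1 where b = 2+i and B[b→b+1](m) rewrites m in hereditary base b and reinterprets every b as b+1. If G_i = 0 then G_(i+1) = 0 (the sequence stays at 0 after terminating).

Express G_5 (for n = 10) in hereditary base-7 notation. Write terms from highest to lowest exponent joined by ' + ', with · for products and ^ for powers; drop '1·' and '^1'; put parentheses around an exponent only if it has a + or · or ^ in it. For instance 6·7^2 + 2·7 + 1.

5·7^7 + 5·7^5 + 5·7^4 + 5·7^3 + 5·7^2 + 5·7 + 4

G_0=10  [base 2] 2^(2 + 1) + 2  →[2↦3]→  3^(3 + 1) + 3 = 84  −1 ⇒ G_1=83
G_1=83  [base 3] 3^(3 + 1) + 2  →[3↦4]→  4^(4 + 1) + 2 = 1026  −1 ⇒ G_2=1025
G_2=1025  [base 4] 4^(4 + 1) + 1  →[4↦5]→  5^(5 + 1) + 1 = 15626  −1 ⇒ G_3=15625
G_3=15625  [base 5] 5^(5 + 1)  →[5↦6]→  6^(6 + 1) = 279936  −1 ⇒ G_4=279935
G_4=279935  [base 6] 5·6^6 + 5·6^5 + 5·6^4 + 5·6^3 + 5·6^2 + 5·6 + 5  →[6↦7]→  5·7^7 + 5·7^5 + 5·7^4 + 5·7^3 + 5·7^2 + 5·7 + 5 = 4215755  −1 ⇒ G_5=4215754
G_5=4215754  [base 7] 5·7^7 + 5·7^5 + 5·7^4 + 5·7^3 + 5·7^2 + 5·7 + 4  →[7↦8]→  5·8^8 + 5·8^5 + 5·8^4 + 5·8^3 + 5·8^2 + 5·8 + 4 = 84073324  −1 ⇒ G_6=84073323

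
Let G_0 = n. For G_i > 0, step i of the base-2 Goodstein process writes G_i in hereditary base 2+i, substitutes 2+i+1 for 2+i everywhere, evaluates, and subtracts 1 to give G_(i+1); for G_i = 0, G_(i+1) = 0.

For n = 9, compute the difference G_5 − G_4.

2331083

step 0: 9 = 2^(2 + 1) + 1; sub 3 for 2: 3^(3 + 1) + 1; = 82; G_1 = 82−1 = 81
step 1: 81 = 3^(3 + 1); sub 4 for 3: 4^(4 + 1); = 1024; G_2 = 1024−1 = 1023
step 2: 1023 = 3·4^4 + 3·4^3 + 3·4^2 + 3·4 + 3; sub 5 for 4: 3·5^5 + 3·5^3 + 3·5^2 + 3·5 + 3; = 9843; G_3 = 9843−1 = 9842
step 3: 9842 = 3·5^5 + 3·5^3 + 3·5^2 + 3·5 + 2; sub 6 for 5: 3·6^6 + 3·6^3 + 3·6^2 + 3·6 + 2; = 140744; G_4 = 140744−1 = 140743
step 4: 140743 = 3·6^6 + 3·6^3 + 3·6^2 + 3·6 + 1; sub 7 for 6: 3·7^7 + 3·7^3 + 3·7^2 + 3·7 + 1; = 2471827; G_5 = 2471827−1 = 2471826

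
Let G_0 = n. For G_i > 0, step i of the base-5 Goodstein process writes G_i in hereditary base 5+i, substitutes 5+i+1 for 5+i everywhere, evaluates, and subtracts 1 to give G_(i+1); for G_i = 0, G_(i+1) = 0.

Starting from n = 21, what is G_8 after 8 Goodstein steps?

[0] 21 ≡ 4·5 + 1 (base 5). Lift 6: 25. −1: 24.
[1] 24 ≡ 4·6 (base 6). Lift 7: 28. −1: 27.
[2] 27 ≡ 3·7 + 6 (base 7). Lift 8: 30. −1: 29.
[3] 29 ≡ 3·8 + 5 (base 8). Lift 9: 32. −1: 31.
[4] 31 ≡ 3·9 + 4 (base 9). Lift 10: 34. −1: 33.
[5] 33 ≡ 3·10 + 3 (base 10). Lift 11: 36. −1: 35.
[6] 35 ≡ 3·11 + 2 (base 11). Lift 12: 38. −1: 37.
[7] 37 ≡ 3·12 + 1 (base 12). Lift 13: 40. −1: 39.
[8] 39 ≡ 3·13 (base 13). Lift 14: 42. −1: 41.

39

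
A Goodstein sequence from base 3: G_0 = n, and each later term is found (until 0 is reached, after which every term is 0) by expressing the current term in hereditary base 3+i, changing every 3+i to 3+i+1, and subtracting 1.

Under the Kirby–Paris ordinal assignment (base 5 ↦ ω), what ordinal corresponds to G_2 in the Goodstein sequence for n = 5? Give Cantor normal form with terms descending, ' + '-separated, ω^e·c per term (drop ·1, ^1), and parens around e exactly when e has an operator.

5 —HB3→ 3 + 2 —bump→ 4 + 2 = 6 —(−1)→ 5
5 —HB4→ 4 + 1 —bump→ 5 + 1 = 6 —(−1)→ 5
5 —HB5→ 5 —bump→ 6 = 6 —(−1)→ 5

ω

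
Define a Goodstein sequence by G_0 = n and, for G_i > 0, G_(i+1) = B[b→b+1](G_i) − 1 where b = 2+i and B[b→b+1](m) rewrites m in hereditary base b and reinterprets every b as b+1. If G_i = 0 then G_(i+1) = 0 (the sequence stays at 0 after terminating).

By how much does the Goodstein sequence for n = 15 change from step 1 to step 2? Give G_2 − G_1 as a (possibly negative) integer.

G_0 = 15. HB_2(15) = 2^(2 + 1) + 2^2 + 2 + 1. Bump = 112. G_1 = 111.
G_1 = 111. HB_3(111) = 3^(3 + 1) + 3^3 + 3. Bump = 1284. G_2 = 1283.

1172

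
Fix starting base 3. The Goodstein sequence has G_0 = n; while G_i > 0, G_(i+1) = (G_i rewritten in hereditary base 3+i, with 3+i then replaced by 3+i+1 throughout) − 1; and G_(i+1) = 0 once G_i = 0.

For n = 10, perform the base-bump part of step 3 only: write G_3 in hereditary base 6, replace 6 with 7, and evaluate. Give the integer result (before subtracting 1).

G_0=10  [base 3] 3^2 + 1  →[3↦4]→  4^2 + 1 = 17  −1 ⇒ G_1=16
G_1=16  [base 4] 4^2  →[4↦5]→  5^2 = 25  −1 ⇒ G_2=24
G_2=24  [base 5] 4·5 + 4  →[5↦6]→  4·6 + 4 = 28  −1 ⇒ G_3=27
G_3=27  [base 6] 4·6 + 3  →[6↦7]→  4·7 + 3 = 31  −1 ⇒ G_4=30

31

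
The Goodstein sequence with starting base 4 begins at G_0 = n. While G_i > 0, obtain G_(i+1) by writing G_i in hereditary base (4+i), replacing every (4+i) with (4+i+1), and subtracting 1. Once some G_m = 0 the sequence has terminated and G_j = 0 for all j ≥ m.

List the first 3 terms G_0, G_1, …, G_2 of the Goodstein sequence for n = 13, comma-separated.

13, 15, 17

(0) 13|_4 = 3·4 + 1 ↦ 3·5 + 1|_5 = 16 ⇒ 15
(1) 15|_5 = 3·5 ↦ 3·6|_6 = 18 ⇒ 17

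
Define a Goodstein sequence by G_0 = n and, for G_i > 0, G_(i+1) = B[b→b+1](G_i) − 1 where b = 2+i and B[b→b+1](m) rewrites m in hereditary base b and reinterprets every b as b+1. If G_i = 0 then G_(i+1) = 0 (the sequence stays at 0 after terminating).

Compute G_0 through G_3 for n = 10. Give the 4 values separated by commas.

10, 83, 1025, 15625

G_0 = 10. HB_2(10) = 2^(2 + 1) + 2. Bump = 84. G_1 = 83.
G_1 = 83. HB_3(83) = 3^(3 + 1) + 2. Bump = 1026. G_2 = 1025.
G_2 = 1025. HB_4(1025) = 4^(4 + 1) + 1. Bump = 15626. G_3 = 15625.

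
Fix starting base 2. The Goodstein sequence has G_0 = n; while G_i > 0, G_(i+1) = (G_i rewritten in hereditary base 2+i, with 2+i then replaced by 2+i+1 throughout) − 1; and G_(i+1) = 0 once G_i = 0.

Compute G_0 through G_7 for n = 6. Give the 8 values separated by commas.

6 —HB2→ 2^2 + 2 —bump→ 3^3 + 3 = 30 —(−1)→ 29
29 —HB3→ 3^3 + 2 —bump→ 4^4 + 2 = 258 —(−1)→ 257
257 —HB4→ 4^4 + 1 —bump→ 5^5 + 1 = 3126 —(−1)→ 3125
3125 —HB5→ 5^5 —bump→ 6^6 = 46656 —(−1)→ 46655
46655 —HB6→ 5·6^5 + 5·6^4 + 5·6^3 + 5·6^2 + 5·6 + 5 —bump→ 5·7^5 + 5·7^4 + 5·7^3 + 5·7^2 + 5·7 + 5 = 98040 —(−1)→ 98039
98039 —HB7→ 5·7^5 + 5·7^4 + 5·7^3 + 5·7^2 + 5·7 + 4 —bump→ 5·8^5 + 5·8^4 + 5·8^3 + 5·8^2 + 5·8 + 4 = 187244 —(−1)→ 187243
187243 —HB8→ 5·8^5 + 5·8^4 + 5·8^3 + 5·8^2 + 5·8 + 3 —bump→ 5·9^5 + 5·9^4 + 5·9^3 + 5·9^2 + 5·9 + 3 = 332148 —(−1)→ 332147

6, 29, 257, 3125, 46655, 98039, 187243, 332147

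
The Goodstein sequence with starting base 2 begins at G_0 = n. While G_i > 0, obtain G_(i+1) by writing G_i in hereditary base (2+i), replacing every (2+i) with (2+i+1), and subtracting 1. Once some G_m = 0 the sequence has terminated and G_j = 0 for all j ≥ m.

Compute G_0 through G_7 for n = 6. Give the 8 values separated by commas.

6, 29, 257, 3125, 46655, 98039, 187243, 332147

step 0: 6 = 2^2 + 2; sub 3 for 2: 3^3 + 3; = 30; G_1 = 30−1 = 29
step 1: 29 = 3^3 + 2; sub 4 for 3: 4^4 + 2; = 258; G_2 = 258−1 = 257
step 2: 257 = 4^4 + 1; sub 5 for 4: 5^5 + 1; = 3126; G_3 = 3126−1 = 3125
step 3: 3125 = 5^5; sub 6 for 5: 6^6; = 46656; G_4 = 46656−1 = 46655
step 4: 46655 = 5·6^5 + 5·6^4 + 5·6^3 + 5·6^2 + 5·6 + 5; sub 7 for 6: 5·7^5 + 5·7^4 + 5·7^3 + 5·7^2 + 5·7 + 5; = 98040; G_5 = 98040−1 = 98039
step 5: 98039 = 5·7^5 + 5·7^4 + 5·7^3 + 5·7^2 + 5·7 + 4; sub 8 for 7: 5·8^5 + 5·8^4 + 5·8^3 + 5·8^2 + 5·8 + 4; = 187244; G_6 = 187244−1 = 187243
step 6: 187243 = 5·8^5 + 5·8^4 + 5·8^3 + 5·8^2 + 5·8 + 3; sub 9 for 8: 5·9^5 + 5·9^4 + 5·9^3 + 5·9^2 + 5·9 + 3; = 332148; G_7 = 332148−1 = 332147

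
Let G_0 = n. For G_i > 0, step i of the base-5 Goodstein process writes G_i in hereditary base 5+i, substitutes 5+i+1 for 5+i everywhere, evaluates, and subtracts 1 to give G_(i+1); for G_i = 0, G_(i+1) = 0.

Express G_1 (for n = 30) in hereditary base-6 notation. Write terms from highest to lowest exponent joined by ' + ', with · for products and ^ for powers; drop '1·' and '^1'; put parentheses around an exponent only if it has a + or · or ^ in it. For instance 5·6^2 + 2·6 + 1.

6^2 + 5

base 5: 30 = 5^2 + 5; at 6: 6^2 + 6 = 42; next = 41
base 6: 41 = 6^2 + 5; at 7: 7^2 + 5 = 54; next = 53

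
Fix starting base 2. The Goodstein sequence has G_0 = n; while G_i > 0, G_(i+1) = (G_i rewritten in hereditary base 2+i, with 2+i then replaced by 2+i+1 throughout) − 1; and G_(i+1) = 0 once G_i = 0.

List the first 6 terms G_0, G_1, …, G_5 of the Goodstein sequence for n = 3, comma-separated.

G_0=3  [base 2] 2 + 1  →[2↦3]→  3 + 1 = 4  −1 ⇒ G_1=3
G_1=3  [base 3] 3  →[3↦4]→  4 = 4  −1 ⇒ G_2=3
G_2=3  [base 4] 3  →[4↦5]→  3 = 3  −1 ⇒ G_3=2
G_3=2  [base 5] 2  →[5↦6]→  2 = 2  −1 ⇒ G_4=1
G_4=1  [base 6] 1  →[6↦7]→  1 = 1  −1 ⇒ G_5=0

3, 3, 3, 2, 1, 0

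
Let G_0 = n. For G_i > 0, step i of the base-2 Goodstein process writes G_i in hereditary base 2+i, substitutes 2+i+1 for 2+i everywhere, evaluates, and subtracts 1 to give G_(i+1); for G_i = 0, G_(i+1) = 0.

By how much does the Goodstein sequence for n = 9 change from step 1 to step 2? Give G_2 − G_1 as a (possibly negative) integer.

942

(0) 9|_2 = 2^(2 + 1) + 1 ↦ 3^(3 + 1) + 1|_3 = 82 ⇒ 81
(1) 81|_3 = 3^(3 + 1) ↦ 4^(4 + 1)|_4 = 1024 ⇒ 1023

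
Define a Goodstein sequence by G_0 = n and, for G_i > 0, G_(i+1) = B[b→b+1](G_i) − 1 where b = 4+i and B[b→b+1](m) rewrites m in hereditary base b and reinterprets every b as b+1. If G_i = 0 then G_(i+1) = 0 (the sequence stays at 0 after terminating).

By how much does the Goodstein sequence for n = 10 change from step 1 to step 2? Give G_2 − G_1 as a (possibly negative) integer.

base 4: 10 = 2·4 + 2; at 5: 2·5 + 2 = 12; next = 11
base 5: 11 = 2·5 + 1; at 6: 2·6 + 1 = 13; next = 12

1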